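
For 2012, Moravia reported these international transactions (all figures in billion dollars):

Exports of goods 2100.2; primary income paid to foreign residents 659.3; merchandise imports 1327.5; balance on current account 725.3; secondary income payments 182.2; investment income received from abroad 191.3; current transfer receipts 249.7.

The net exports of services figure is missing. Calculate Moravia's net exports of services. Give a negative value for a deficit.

Current account = goods balance + services balance + net primary income + net secondary income
Sum of the known components = 372.2
Net exports of services = CA - (known components) = 725.3 - 372.2 = 353.1

353.1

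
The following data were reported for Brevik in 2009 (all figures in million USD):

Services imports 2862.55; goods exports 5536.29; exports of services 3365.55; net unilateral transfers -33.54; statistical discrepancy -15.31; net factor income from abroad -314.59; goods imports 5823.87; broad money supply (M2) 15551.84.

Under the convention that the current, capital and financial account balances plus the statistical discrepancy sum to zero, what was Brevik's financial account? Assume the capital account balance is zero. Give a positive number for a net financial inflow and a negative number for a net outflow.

148.02

Goods balance = 5536.29 - 5823.87 = -287.58
Services balance = 3365.55 - 2862.55 = 503.00
Trade balance (goods + services) = -287.58 + 503.00 = 215.42
Net primary income = -314.59
Net secondary income = -33.54
Current account = 215.42 + (-314.59) + (-33.54) = -132.71
Financial account = -(-132.71 + (-15.31)) = 148.02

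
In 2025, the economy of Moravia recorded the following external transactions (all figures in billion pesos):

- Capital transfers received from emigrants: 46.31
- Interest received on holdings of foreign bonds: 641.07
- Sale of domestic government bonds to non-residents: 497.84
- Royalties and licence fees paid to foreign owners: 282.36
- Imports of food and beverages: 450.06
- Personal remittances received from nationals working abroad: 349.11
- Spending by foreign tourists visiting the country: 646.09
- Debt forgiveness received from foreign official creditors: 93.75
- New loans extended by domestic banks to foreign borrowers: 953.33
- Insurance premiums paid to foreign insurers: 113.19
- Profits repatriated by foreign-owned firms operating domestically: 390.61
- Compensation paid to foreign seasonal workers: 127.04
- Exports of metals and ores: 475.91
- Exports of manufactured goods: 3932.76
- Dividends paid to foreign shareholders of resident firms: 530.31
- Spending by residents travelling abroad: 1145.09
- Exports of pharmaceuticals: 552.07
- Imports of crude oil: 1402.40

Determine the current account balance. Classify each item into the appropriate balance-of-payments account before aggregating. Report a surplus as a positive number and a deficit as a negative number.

2155.95

Goods: -1402.40 - 450.06 + 475.91 + 3932.76 + 552.07 = 3108.28
Services: -282.36 + 646.09 - 1145.09 - 113.19 = -894.55
Primary income: -127.04 - 530.31 - 390.61 + 641.07 = -406.89
Secondary income: 349.11
Current account = 3108.28 + (-894.55) + (-406.89) + 349.11 = 2155.95
(Excluded from the current account — capital account: capital transfers received from emigrants 46.31, debt forgiveness received from foreign official creditors 93.75; financial account: sale of domestic government bonds to non-residents 497.84, new loans extended by domestic banks to foreign borrowers 953.33.)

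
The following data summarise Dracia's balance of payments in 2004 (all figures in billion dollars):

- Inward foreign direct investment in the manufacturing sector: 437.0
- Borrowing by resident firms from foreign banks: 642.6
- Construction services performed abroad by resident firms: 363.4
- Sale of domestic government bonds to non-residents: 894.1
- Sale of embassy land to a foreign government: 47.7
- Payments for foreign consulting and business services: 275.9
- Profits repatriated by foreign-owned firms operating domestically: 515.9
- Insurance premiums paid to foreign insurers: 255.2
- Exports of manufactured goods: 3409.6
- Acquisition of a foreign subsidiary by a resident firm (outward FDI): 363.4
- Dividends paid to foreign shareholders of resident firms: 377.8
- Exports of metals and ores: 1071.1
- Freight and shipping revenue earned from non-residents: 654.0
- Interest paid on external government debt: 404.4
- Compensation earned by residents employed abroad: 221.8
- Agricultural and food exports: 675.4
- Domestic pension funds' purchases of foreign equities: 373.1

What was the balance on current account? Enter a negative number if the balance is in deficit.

Goods: 3409.6 + 1071.1 + 675.4 = 5156.1
Services: -275.9 - 255.2 + 654.0 + 363.4 = 486.3
Primary income: -377.8 - 404.4 - 515.9 + 221.8 = -1076.3
Current account = 5156.1 + 486.3 + (-1076.3) = 4566.1
(Excluded from the current account — financial account: inward foreign direct investment in the manufacturing sector 437.0, borrowing by resident firms from foreign banks 642.6, sale of domestic government bonds to non-residents 894.1, acquisition of a foreign subsidiary by a resident firm (outward FDI) 363.4, domestic pension funds' purchases of foreign equities 373.1; capital account: sale of embassy land to a foreign government 47.7.)

4566.1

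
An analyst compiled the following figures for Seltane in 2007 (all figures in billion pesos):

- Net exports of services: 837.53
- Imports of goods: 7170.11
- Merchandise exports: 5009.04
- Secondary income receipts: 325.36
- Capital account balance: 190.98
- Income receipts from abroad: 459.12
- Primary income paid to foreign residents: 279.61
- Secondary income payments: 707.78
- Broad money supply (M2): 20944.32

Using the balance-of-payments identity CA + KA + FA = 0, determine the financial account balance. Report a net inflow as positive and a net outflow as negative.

Goods balance = 5009.04 - 7170.11 = -2161.07
Services balance = 837.53
Trade balance (goods + services) = -2161.07 + 837.53 = -1323.54
Net primary income = 459.12 - 279.61 = 179.51
Net secondary income = 325.36 - 707.78 = -382.42
Current account = -1323.54 + 179.51 + (-382.42) = -1526.45
Financial account = -(-1526.45 + 190.98) = 1335.47

1335.47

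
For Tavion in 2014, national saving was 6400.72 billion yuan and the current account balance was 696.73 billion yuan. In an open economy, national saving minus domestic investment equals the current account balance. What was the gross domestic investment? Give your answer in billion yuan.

5703.99

I = S - CA = 6400.72 - 696.73 = 5703.99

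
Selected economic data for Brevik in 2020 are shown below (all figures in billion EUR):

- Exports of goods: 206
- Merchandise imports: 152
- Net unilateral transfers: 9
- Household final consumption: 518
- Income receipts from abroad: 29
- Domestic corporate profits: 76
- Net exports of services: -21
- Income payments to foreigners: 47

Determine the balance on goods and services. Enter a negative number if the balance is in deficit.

33

Goods balance = 206 - 152 = 54
Services balance = -21
Trade balance (goods + services) = 54 + (-21) = 33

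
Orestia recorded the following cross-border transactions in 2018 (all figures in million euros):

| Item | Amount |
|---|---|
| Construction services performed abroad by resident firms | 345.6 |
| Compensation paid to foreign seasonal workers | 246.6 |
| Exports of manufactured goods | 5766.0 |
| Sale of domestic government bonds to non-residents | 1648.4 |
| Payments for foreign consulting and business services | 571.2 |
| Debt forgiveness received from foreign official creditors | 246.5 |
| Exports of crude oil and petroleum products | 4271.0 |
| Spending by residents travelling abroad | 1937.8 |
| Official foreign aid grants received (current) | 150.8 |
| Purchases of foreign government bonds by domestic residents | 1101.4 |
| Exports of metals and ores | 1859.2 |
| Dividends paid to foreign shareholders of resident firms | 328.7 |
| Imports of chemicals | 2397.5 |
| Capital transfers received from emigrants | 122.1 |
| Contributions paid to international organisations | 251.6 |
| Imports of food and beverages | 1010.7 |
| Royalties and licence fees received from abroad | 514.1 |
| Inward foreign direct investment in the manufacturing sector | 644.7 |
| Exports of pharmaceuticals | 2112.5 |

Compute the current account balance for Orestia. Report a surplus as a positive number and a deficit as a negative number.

8275.1

Goods: 2112.5 + 4271.0 + 1859.2 - 2397.5 - 1010.7 + 5766.0 = 10600.5
Services: 345.6 + 514.1 - 1937.8 - 571.2 = -1649.3
Primary income: -246.6 - 328.7 = -575.3
Secondary income: -251.6 + 150.8 = -100.8
Current account = 10600.5 + (-1649.3) + (-575.3) + (-100.8) = 8275.1
(Excluded from the current account — financial account: sale of domestic government bonds to non-residents 1648.4, purchases of foreign government bonds by domestic residents 1101.4, inward foreign direct investment in the manufacturing sector 644.7; capital account: debt forgiveness received from foreign official creditors 246.5, capital transfers received from emigrants 122.1.)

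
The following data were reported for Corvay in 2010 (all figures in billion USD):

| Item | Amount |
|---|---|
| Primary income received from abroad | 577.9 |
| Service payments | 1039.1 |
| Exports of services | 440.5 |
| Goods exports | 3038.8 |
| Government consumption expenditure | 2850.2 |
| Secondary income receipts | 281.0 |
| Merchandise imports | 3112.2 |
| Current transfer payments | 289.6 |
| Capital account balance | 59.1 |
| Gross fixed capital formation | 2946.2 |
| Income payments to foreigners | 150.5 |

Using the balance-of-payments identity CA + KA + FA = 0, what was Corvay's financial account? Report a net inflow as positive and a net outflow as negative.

194.1

Goods balance = 3038.8 - 3112.2 = -73.4
Services balance = 440.5 - 1039.1 = -598.6
Trade balance (goods + services) = -73.4 + (-598.6) = -672.0
Net primary income = 577.9 - 150.5 = 427.4
Net secondary income = 281.0 - 289.6 = -8.6
Current account = -672.0 + 427.4 + (-8.6) = -253.2
Financial account = -(-253.2 + 59.1) = 194.1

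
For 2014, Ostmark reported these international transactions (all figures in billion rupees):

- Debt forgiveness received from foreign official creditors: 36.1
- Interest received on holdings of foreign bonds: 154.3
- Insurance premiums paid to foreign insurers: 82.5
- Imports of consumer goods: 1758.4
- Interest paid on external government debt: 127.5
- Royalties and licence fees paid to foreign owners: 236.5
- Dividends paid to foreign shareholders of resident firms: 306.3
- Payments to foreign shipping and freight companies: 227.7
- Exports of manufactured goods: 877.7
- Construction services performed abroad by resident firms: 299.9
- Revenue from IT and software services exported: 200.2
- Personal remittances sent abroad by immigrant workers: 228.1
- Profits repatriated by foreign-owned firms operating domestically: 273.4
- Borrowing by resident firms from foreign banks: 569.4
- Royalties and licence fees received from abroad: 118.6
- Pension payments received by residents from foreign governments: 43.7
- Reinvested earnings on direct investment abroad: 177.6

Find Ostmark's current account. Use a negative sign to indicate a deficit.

-1368.4

Goods: 877.7 - 1758.4 = -880.7
Services: 118.6 - 82.5 - 236.5 + 299.9 + 200.2 - 227.7 = 72.0
Primary income: -273.4 + 177.6 - 127.5 + 154.3 - 306.3 = -375.3
Secondary income: -228.1 + 43.7 = -184.4
Current account = (-880.7) + 72.0 + (-375.3) + (-184.4) = -1368.4
(Excluded from the current account — capital account: debt forgiveness received from foreign official creditors 36.1; financial account: borrowing by resident firms from foreign banks 569.4.)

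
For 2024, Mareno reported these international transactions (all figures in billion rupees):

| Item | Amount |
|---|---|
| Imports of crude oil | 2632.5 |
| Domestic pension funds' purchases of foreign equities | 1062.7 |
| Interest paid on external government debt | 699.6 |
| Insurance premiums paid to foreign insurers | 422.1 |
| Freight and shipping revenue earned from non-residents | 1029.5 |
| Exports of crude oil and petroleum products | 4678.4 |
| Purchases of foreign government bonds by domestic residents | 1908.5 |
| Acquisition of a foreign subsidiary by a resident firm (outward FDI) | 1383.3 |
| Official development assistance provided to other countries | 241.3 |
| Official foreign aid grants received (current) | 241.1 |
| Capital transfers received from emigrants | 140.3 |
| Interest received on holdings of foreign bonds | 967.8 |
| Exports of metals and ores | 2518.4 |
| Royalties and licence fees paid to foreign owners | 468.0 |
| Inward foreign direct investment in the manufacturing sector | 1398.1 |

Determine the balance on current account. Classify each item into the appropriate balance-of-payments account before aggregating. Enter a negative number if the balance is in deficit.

4971.7

Goods: -2632.5 + 4678.4 + 2518.4 = 4564.3
Services: -422.1 + 1029.5 - 468.0 = 139.4
Primary income: 967.8 - 699.6 = 268.2
Secondary income: -241.3 + 241.1 = -0.2
Current account = 4564.3 + 139.4 + 268.2 + (-0.2) = 4971.7
(Excluded from the current account — financial account: domestic pension funds' purchases of foreign equities 1062.7, purchases of foreign government bonds by domestic residents 1908.5, acquisition of a foreign subsidiary by a resident firm (outward FDI) 1383.3, inward foreign direct investment in the manufacturing sector 1398.1; capital account: capital transfers received from emigrants 140.3.)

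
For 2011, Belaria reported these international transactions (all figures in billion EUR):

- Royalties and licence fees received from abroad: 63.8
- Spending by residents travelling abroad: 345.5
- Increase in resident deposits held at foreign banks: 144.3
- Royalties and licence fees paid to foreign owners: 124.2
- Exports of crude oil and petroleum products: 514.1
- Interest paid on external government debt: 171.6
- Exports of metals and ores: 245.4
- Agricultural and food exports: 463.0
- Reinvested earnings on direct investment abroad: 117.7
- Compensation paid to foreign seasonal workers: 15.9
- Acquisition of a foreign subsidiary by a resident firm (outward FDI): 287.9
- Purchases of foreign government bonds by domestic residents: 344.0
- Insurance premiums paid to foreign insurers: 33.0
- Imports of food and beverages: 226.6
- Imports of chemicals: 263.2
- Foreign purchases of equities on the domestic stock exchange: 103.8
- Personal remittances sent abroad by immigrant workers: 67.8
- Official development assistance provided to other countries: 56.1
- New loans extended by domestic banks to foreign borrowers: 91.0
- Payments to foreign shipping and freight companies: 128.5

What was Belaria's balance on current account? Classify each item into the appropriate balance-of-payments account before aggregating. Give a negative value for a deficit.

-28.4

Goods: 245.4 - 263.2 - 226.6 + 463.0 + 514.1 = 732.7
Services: 63.8 - 128.5 - 124.2 - 33.0 - 345.5 = -567.4
Primary income: -15.9 + 117.7 - 171.6 = -69.8
Secondary income: -56.1 - 67.8 = -123.9
Current account = 732.7 + (-567.4) + (-69.8) + (-123.9) = -28.4
(Excluded from the current account — financial account: increase in resident deposits held at foreign banks 144.3, acquisition of a foreign subsidiary by a resident firm (outward FDI) 287.9, purchases of foreign government bonds by domestic residents 344.0, foreign purchases of equities on the domestic stock exchange 103.8, new loans extended by domestic banks to foreign borrowers 91.0.)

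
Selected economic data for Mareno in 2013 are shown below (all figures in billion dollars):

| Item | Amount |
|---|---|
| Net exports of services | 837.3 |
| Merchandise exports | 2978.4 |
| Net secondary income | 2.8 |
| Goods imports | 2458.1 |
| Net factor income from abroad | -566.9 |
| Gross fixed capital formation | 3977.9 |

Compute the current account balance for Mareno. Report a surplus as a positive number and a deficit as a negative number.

793.5

Goods balance = 2978.4 - 2458.1 = 520.3
Services balance = 837.3
Trade balance (goods + services) = 520.3 + 837.3 = 1357.6
Net primary income = -566.9
Net secondary income = 2.8
Current account = 1357.6 + (-566.9) + 2.8 = 793.5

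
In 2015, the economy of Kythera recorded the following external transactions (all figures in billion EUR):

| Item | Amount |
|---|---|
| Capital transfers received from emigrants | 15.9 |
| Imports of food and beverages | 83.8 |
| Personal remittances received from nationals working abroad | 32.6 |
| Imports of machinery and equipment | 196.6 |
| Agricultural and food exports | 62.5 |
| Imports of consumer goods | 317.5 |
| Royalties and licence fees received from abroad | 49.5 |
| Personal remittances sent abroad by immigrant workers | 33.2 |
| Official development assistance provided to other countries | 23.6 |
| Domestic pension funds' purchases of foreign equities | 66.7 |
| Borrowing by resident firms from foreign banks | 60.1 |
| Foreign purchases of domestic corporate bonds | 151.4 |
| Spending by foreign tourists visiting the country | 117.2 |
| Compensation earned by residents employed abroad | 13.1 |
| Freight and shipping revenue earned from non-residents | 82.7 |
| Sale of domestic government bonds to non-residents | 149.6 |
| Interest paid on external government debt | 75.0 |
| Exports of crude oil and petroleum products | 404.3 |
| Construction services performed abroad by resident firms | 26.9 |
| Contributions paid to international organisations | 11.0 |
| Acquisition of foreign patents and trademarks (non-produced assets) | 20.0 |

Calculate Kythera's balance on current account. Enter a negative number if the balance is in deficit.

Goods: 62.5 - 196.6 - 83.8 - 317.5 + 404.3 = -131.1
Services: 49.5 + 26.9 + 82.7 + 117.2 = 276.3
Primary income: -75.0 + 13.1 = -61.9
Secondary income: -11.0 - 33.2 + 32.6 - 23.6 = -35.2
Current account = (-131.1) + 276.3 + (-61.9) + (-35.2) = 48.1
(Excluded from the current account — capital account: capital transfers received from emigrants 15.9, acquisition of foreign patents and trademarks (non-produced assets) 20.0; financial account: domestic pension funds' purchases of foreign equities 66.7, borrowing by resident firms from foreign banks 60.1, foreign purchases of domestic corporate bonds 151.4, sale of domestic government bonds to non-residents 149.6.)

48.1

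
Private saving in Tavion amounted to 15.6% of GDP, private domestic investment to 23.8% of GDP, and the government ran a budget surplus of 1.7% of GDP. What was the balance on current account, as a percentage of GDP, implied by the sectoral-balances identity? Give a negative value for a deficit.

-6.5

By the sectoral-balances identity, CA = (S_private - I) + (T - G).
Private balance = 15.6 - 23.8 = -8.2
Government balance (T - G) = 1.7
CA = -8.2 + 1.7 = -6.5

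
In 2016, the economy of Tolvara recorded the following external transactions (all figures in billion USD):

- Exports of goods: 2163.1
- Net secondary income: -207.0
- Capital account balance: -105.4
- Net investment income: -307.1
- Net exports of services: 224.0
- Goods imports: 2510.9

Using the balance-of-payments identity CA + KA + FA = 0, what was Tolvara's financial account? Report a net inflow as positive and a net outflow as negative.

743.3

Goods balance = 2163.1 - 2510.9 = -347.8
Services balance = 224.0
Trade balance (goods + services) = -347.8 + 224.0 = -123.8
Net primary income = -307.1
Net secondary income = -207.0
Current account = -123.8 + (-307.1) + (-207.0) = -637.9
Financial account = -(-637.9 + (-105.4)) = 743.3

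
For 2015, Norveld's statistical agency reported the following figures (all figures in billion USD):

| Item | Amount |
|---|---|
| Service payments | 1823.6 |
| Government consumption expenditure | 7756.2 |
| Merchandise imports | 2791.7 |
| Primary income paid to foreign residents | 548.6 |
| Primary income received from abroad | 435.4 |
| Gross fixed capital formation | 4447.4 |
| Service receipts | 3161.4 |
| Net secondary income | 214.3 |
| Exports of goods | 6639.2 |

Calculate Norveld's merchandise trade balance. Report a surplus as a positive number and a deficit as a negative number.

Goods balance = 6639.2 - 2791.7 = 3847.5

3847.5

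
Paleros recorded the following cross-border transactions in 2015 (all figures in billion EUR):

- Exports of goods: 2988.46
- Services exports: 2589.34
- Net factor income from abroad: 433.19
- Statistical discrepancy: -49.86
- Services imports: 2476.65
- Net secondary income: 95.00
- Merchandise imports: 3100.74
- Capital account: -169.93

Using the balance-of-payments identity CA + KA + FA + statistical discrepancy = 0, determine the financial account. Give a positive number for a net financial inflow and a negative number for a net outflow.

-308.81

Goods balance = 2988.46 - 3100.74 = -112.28
Services balance = 2589.34 - 2476.65 = 112.69
Trade balance (goods + services) = -112.28 + 112.69 = 0.41
Net primary income = 433.19
Net secondary income = 95.00
Current account = 0.41 + 433.19 + 95.00 = 528.60
Financial account = -(528.60 + (-169.93) + (-49.86)) = -308.81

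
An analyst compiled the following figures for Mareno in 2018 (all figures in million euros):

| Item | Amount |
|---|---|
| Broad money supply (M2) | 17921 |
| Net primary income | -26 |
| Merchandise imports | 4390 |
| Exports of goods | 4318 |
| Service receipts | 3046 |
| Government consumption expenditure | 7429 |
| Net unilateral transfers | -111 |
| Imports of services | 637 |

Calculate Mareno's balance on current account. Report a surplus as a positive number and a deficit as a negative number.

Goods balance = 4318 - 4390 = -72
Services balance = 3046 - 637 = 2409
Trade balance (goods + services) = -72 + 2409 = 2337
Net primary income = -26
Net secondary income = -111
Current account = 2337 + (-26) + (-111) = 2200

2200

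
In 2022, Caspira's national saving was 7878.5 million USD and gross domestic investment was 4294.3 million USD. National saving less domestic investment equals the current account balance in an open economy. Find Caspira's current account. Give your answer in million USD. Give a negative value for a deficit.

S - I = CA (net lending to the rest of the world).
CA = S - I = 7878.5 - 4294.3 = 3584.2

3584.2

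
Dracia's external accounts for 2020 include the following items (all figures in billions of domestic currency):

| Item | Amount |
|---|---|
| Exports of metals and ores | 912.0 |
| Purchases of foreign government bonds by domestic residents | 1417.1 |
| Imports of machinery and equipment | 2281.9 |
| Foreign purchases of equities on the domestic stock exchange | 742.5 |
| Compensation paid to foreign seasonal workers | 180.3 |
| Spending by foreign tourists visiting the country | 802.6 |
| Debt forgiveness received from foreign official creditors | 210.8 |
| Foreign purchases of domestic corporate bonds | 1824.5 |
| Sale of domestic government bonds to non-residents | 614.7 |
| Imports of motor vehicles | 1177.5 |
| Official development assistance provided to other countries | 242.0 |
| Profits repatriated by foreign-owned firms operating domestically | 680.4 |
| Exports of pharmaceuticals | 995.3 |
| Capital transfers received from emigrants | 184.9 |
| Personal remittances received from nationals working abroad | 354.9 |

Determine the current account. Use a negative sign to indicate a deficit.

-1497.3

Goods: 912.0 - 2281.9 + 995.3 - 1177.5 = -1552.1
Services: 802.6
Primary income: -680.4 - 180.3 = -860.7
Secondary income: -242.0 + 354.9 = 112.9
Current account = (-1552.1) + 802.6 + (-860.7) + 112.9 = -1497.3
(Excluded from the current account — financial account: purchases of foreign government bonds by domestic residents 1417.1, foreign purchases of equities on the domestic stock exchange 742.5, foreign purchases of domestic corporate bonds 1824.5, sale of domestic government bonds to non-residents 614.7; capital account: debt forgiveness received from foreign official creditors 210.8, capital transfers received from emigrants 184.9.)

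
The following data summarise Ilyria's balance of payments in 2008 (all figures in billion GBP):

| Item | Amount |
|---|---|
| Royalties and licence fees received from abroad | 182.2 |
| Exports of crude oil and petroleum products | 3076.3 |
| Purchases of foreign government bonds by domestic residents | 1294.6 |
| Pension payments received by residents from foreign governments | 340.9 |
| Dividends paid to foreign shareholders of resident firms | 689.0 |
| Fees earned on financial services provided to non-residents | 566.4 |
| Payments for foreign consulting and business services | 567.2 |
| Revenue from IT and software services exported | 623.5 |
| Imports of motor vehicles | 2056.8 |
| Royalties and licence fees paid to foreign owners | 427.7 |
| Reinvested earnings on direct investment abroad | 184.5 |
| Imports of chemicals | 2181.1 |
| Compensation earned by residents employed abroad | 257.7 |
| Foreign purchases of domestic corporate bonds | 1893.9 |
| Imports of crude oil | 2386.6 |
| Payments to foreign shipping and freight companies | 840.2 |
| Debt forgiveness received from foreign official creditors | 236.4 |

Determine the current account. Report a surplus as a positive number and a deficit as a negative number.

-3917.1

Goods: -2056.8 - 2181.1 - 2386.6 + 3076.3 = -3548.2
Services: 566.4 - 427.7 + 623.5 + 182.2 - 840.2 - 567.2 = -463.0
Primary income: -689.0 + 257.7 + 184.5 = -246.8
Secondary income: 340.9
Current account = (-3548.2) + (-463.0) + (-246.8) + 340.9 = -3917.1
(Excluded from the current account — financial account: purchases of foreign government bonds by domestic residents 1294.6, foreign purchases of domestic corporate bonds 1893.9; capital account: debt forgiveness received from foreign official creditors 236.4.)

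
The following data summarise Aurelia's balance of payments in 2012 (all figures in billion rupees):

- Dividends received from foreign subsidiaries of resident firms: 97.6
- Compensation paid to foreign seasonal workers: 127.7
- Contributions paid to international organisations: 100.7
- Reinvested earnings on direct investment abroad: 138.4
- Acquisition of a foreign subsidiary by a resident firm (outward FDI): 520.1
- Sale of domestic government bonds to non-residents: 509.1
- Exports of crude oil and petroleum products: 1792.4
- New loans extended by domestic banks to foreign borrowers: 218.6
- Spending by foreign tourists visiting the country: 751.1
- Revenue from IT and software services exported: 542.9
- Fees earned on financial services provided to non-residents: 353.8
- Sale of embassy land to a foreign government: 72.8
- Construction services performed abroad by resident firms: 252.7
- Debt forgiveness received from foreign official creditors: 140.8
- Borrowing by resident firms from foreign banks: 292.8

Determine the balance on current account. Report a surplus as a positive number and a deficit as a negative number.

Goods: 1792.4
Services: 252.7 + 353.8 + 751.1 + 542.9 = 1900.5
Primary income: -127.7 + 97.6 + 138.4 = 108.3
Secondary income: -100.7
Current account = 1792.4 + 1900.5 + 108.3 + (-100.7) = 3700.5
(Excluded from the current account — financial account: acquisition of a foreign subsidiary by a resident firm (outward FDI) 520.1, sale of domestic government bonds to non-residents 509.1, new loans extended by domestic banks to foreign borrowers 218.6, borrowing by resident firms from foreign banks 292.8; capital account: sale of embassy land to a foreign government 72.8, debt forgiveness received from foreign official creditors 140.8.)

3700.5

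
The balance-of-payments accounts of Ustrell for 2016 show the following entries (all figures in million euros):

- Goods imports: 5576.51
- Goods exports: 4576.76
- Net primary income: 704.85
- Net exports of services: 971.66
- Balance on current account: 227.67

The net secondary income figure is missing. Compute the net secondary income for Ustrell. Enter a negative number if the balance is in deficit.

Current account = goods balance + services balance + net primary income + net secondary income
Sum of the known components = 676.76
Net secondary income = CA - (known components) = 227.67 - 676.76 = -449.09

-449.09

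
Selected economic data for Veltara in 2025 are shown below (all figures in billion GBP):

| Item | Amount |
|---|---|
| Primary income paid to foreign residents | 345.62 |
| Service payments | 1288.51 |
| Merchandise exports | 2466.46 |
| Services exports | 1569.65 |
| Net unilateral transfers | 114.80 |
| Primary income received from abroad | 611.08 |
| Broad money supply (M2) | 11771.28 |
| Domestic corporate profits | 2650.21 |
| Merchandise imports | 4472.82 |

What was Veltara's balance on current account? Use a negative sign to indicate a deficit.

Goods balance = 2466.46 - 4472.82 = -2006.36
Services balance = 1569.65 - 1288.51 = 281.14
Trade balance (goods + services) = -2006.36 + 281.14 = -1725.22
Net primary income = 611.08 - 345.62 = 265.46
Net secondary income = 114.80
Current account = -1725.22 + 265.46 + 114.80 = -1344.96

-1344.96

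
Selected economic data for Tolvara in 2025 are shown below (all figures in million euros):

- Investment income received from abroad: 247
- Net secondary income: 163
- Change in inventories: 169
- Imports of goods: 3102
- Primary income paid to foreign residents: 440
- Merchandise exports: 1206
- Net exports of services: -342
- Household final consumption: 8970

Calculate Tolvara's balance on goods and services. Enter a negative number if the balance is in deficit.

-2238

Goods balance = 1206 - 3102 = -1896
Services balance = -342
Trade balance (goods + services) = -1896 + (-342) = -2238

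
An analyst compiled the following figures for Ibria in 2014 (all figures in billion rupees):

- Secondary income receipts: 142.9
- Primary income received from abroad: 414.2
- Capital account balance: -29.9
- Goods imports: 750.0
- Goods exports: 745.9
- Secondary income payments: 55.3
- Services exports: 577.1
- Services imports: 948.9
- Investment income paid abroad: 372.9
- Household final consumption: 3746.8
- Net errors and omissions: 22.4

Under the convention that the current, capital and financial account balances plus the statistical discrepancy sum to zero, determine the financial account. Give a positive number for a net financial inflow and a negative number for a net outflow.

Goods balance = 745.9 - 750.0 = -4.1
Services balance = 577.1 - 948.9 = -371.8
Trade balance (goods + services) = -4.1 + (-371.8) = -375.9
Net primary income = 414.2 - 372.9 = 41.3
Net secondary income = 142.9 - 55.3 = 87.6
Current account = -375.9 + 41.3 + 87.6 = -247.0
Financial account = -(-247.0 + (-29.9) + 22.4) = 254.5

254.5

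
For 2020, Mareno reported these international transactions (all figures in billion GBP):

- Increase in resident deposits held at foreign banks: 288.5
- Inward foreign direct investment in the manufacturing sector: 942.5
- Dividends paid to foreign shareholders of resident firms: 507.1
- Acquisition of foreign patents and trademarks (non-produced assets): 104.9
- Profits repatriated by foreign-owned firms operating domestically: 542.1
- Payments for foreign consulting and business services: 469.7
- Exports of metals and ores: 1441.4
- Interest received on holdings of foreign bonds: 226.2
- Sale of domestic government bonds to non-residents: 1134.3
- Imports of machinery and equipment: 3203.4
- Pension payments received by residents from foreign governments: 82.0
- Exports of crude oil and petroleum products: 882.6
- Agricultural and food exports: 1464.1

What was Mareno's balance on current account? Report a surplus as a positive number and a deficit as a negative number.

-626.0

Goods: 1464.1 + 882.6 + 1441.4 - 3203.4 = 584.7
Services: -469.7
Primary income: -507.1 - 542.1 + 226.2 = -823.0
Secondary income: 82.0
Current account = 584.7 + (-469.7) + (-823.0) + 82.0 = -626.0
(Excluded from the current account — financial account: increase in resident deposits held at foreign banks 288.5, inward foreign direct investment in the manufacturing sector 942.5, sale of domestic government bonds to non-residents 1134.3; capital account: acquisition of foreign patents and trademarks (non-produced assets) 104.9.)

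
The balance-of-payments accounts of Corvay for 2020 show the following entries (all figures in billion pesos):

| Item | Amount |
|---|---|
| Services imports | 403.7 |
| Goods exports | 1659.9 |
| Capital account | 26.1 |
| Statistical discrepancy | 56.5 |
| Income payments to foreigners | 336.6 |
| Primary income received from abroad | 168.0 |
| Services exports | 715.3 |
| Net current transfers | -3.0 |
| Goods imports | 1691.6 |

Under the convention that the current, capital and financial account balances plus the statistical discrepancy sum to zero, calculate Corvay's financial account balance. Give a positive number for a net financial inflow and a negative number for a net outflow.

Goods balance = 1659.9 - 1691.6 = -31.7
Services balance = 715.3 - 403.7 = 311.6
Trade balance (goods + services) = -31.7 + 311.6 = 279.9
Net primary income = 168.0 - 336.6 = -168.6
Net secondary income = -3.0
Current account = 279.9 + (-168.6) + (-3.0) = 108.3
Financial account = -(108.3 + 26.1 + 56.5) = -190.9

-190.9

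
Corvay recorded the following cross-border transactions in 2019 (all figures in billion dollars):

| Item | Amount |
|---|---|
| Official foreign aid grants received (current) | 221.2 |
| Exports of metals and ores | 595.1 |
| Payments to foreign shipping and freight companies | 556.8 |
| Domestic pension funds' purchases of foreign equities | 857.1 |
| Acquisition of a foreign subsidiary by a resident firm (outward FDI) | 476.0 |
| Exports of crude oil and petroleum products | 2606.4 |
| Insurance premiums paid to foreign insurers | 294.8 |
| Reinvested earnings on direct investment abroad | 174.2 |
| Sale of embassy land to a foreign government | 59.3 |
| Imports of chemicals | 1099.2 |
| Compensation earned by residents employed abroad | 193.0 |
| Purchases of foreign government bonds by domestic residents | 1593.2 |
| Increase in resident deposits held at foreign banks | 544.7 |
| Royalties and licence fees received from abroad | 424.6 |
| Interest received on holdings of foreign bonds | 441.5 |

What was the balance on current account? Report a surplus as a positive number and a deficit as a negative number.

2705.2

Goods: 595.1 - 1099.2 + 2606.4 = 2102.3
Services: 424.6 - 294.8 - 556.8 = -427.0
Primary income: 174.2 + 441.5 + 193.0 = 808.7
Secondary income: 221.2
Current account = 2102.3 + (-427.0) + 808.7 + 221.2 = 2705.2
(Excluded from the current account — financial account: domestic pension funds' purchases of foreign equities 857.1, acquisition of a foreign subsidiary by a resident firm (outward FDI) 476.0, purchases of foreign government bonds by domestic residents 1593.2, increase in resident deposits held at foreign banks 544.7; capital account: sale of embassy land to a foreign government 59.3.)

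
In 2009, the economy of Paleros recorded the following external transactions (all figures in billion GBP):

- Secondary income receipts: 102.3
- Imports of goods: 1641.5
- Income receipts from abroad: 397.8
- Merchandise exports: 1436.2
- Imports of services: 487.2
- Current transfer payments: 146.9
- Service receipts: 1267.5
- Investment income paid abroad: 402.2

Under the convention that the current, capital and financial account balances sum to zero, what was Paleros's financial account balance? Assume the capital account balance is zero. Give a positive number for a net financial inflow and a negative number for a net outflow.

-526.0

Goods balance = 1436.2 - 1641.5 = -205.3
Services balance = 1267.5 - 487.2 = 780.3
Trade balance (goods + services) = -205.3 + 780.3 = 575.0
Net primary income = 397.8 - 402.2 = -4.4
Net secondary income = 102.3 - 146.9 = -44.6
Current account = 575.0 + (-4.4) + (-44.6) = 526.0
Financial account = -(526.0) = -526.0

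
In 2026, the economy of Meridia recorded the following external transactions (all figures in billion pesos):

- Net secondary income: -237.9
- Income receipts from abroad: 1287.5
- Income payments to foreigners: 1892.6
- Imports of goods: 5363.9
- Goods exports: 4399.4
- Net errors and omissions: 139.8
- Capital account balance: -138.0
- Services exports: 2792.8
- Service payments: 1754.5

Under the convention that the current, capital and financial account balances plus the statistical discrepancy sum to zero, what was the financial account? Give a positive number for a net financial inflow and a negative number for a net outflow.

767.4

Goods balance = 4399.4 - 5363.9 = -964.5
Services balance = 2792.8 - 1754.5 = 1038.3
Trade balance (goods + services) = -964.5 + 1038.3 = 73.8
Net primary income = 1287.5 - 1892.6 = -605.1
Net secondary income = -237.9
Current account = 73.8 + (-605.1) + (-237.9) = -769.2
Financial account = -(-769.2 + (-138.0) + 139.8) = 767.4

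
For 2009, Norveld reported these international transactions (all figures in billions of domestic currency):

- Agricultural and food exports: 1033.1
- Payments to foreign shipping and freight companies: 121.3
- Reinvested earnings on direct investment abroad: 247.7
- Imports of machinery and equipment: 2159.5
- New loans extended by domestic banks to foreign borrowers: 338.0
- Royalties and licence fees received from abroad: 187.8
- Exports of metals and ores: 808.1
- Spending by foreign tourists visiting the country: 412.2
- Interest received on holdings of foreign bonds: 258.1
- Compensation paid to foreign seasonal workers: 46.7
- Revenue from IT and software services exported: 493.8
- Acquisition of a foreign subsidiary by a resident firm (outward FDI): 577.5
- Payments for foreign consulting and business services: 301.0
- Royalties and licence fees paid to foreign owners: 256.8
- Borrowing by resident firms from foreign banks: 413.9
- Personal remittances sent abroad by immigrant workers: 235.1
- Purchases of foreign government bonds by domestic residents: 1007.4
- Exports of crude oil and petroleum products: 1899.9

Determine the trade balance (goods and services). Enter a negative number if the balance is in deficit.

Goods: 1899.9 - 2159.5 + 808.1 + 1033.1 = 1581.6
Services: 493.8 + 187.8 - 121.3 + 412.2 - 301.0 - 256.8 = 414.7
Trade balance = 1581.6 + 414.7 = 1996.3
(Excluded from the trade balance — primary income: reinvested earnings on direct investment abroad 247.7, interest received on holdings of foreign bonds 258.1, compensation paid to foreign seasonal workers 46.7; financial account: new loans extended by domestic banks to foreign borrowers 338.0, acquisition of a foreign subsidiary by a resident firm (outward FDI) 577.5, borrowing by resident firms from foreign banks 413.9, purchases of foreign government bonds by domestic residents 1007.4; secondary income: personal remittances sent abroad by immigrant workers 235.1.)

1996.3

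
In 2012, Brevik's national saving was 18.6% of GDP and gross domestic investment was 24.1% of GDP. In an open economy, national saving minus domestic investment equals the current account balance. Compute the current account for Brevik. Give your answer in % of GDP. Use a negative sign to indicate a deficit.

CA = S - I = 18.6 - 24.1 = -5.5

-5.5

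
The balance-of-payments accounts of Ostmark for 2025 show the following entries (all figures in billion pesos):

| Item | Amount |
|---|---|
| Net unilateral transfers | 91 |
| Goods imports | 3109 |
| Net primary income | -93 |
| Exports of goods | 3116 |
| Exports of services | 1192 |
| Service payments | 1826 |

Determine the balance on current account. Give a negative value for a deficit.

-629

Goods balance = 3116 - 3109 = 7
Services balance = 1192 - 1826 = -634
Trade balance (goods + services) = 7 + (-634) = -627
Net primary income = -93
Net secondary income = 91
Current account = -627 + (-93) + 91 = -629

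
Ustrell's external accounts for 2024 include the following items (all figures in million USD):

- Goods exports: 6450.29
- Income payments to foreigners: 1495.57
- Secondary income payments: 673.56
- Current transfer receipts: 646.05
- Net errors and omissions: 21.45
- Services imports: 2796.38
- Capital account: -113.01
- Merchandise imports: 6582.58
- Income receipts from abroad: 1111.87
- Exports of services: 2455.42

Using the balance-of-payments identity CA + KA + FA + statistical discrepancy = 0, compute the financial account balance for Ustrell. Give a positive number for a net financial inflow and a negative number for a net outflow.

Goods balance = 6450.29 - 6582.58 = -132.29
Services balance = 2455.42 - 2796.38 = -340.96
Trade balance (goods + services) = -132.29 + (-340.96) = -473.25
Net primary income = 1111.87 - 1495.57 = -383.70
Net secondary income = 646.05 - 673.56 = -27.51
Current account = -473.25 + (-383.70) + (-27.51) = -884.46
Financial account = -(-884.46 + (-113.01) + 21.45) = 976.02

976.02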